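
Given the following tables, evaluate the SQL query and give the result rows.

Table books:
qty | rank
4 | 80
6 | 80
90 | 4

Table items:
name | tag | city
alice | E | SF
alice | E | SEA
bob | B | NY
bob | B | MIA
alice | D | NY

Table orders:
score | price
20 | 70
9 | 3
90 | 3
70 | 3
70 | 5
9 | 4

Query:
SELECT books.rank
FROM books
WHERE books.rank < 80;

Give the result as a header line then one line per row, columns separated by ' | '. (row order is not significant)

== RESULT ==
books.rank
4

Derivation:
After WHERE (1 rows):
books.qty | books.rank
90 | 4
After SELECT (1 rows):
books.rank
4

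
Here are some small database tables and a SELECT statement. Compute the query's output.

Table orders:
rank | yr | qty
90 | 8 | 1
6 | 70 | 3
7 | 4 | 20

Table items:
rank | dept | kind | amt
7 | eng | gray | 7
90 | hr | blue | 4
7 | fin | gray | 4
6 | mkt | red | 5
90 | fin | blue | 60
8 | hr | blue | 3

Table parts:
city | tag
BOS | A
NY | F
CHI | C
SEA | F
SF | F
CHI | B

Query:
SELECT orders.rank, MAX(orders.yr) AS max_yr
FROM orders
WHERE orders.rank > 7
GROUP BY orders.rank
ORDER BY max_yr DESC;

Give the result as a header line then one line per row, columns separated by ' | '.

== RESULT ==
orders.rank | max_yr
90 | 8

Derivation:
After WHERE (1 rows):
orders.rank | orders.yr | orders.qty
90 | 8 | 1
After GROUP BY (1 rows):
orders.rank | max_yr
90 | 8
After ORDER BY (1 rows):
orders.rank | max_yr
90 | 8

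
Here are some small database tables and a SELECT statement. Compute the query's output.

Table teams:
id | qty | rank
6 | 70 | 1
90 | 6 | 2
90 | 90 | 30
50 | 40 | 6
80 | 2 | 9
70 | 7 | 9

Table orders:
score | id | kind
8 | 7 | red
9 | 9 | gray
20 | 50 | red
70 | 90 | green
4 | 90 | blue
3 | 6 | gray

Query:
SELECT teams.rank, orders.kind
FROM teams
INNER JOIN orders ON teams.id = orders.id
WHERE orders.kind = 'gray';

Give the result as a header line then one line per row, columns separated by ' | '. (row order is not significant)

After JOIN orders (6 rows):
teams.id | teams.qty | teams.rank | orders.score | orders.id | orders.kind
6 | 70 | 1 | 3 | 6 | gray
90 | 6 | 2 | 70 | 90 | green
90 | 6 | 2 | 4 | 90 | blue
90 | 90 | 30 | 70 | 90 | green
90 | 90 | 30 | 4 | 90 | blue
50 | 40 | 6 | 20 | 50 | red
After WHERE (1 rows):
teams.id | teams.qty | teams.rank | orders.score | orders.id | orders.kind
6 | 70 | 1 | 3 | 6 | gray
After SELECT (1 rows):
teams.rank | orders.kind
1 | gray

== RESULT ==
teams.rank | orders.kind
1 | gray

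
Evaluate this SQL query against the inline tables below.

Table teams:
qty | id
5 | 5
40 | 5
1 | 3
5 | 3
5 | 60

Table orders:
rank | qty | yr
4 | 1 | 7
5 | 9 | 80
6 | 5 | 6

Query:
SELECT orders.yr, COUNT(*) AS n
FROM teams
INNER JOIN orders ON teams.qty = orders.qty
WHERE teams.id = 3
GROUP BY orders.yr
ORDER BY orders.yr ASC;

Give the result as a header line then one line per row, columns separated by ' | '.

== RESULT ==
orders.yr | n
6 | 1
7 | 1

Derivation:
After JOIN orders (4 rows):
teams.qty | teams.id | orders.rank | orders.qty | orders.yr
5 | 5 | 6 | 5 | 6
1 | 3 | 4 | 1 | 7
5 | 3 | 6 | 5 | 6
5 | 60 | 6 | 5 | 6
After WHERE (2 rows):
teams.qty | teams.id | orders.rank | orders.qty | orders.yr
1 | 3 | 4 | 1 | 7
5 | 3 | 6 | 5 | 6
After GROUP BY (2 rows):
orders.yr | n
7 | 1
6 | 1
After ORDER BY (2 rows):
orders.yr | n
6 | 1
7 | 1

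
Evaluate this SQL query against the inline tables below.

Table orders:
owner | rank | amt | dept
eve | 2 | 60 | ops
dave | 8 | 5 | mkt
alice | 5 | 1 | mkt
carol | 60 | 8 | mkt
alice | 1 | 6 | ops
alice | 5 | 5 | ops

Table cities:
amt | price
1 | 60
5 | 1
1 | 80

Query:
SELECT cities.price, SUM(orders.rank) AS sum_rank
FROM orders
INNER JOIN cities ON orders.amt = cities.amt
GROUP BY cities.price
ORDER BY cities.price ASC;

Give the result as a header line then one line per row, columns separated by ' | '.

== RESULT ==
cities.price | sum_rank
1 | 13
60 | 5
80 | 5

Derivation:
After JOIN cities (4 rows):
orders.owner | orders.rank | orders.amt | orders.dept | cities.amt | cities.price
dave | 8 | 5 | mkt | 5 | 1
alice | 5 | 1 | mkt | 1 | 60
alice | 5 | 1 | mkt | 1 | 80
alice | 5 | 5 | ops | 5 | 1
After GROUP BY (3 rows):
cities.price | sum_rank
1 | 13
60 | 5
80 | 5
After ORDER BY (3 rows):
cities.price | sum_rank
1 | 13
60 | 5
80 | 5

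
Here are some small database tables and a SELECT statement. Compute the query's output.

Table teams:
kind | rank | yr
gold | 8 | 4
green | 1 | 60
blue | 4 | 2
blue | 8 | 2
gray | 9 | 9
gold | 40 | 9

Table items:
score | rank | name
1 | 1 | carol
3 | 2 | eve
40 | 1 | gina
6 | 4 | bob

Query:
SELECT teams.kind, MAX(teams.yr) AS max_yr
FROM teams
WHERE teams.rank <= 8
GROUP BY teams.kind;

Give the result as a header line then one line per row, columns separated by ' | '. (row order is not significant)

== RESULT ==
teams.kind | max_yr
gold | 4
green | 60
blue | 2

Derivation:
After WHERE (4 rows):
teams.kind | teams.rank | teams.yr
gold | 8 | 4
green | 1 | 60
blue | 4 | 2
blue | 8 | 2
After GROUP BY (3 rows):
teams.kind | max_yr
gold | 4
green | 60
blue | 2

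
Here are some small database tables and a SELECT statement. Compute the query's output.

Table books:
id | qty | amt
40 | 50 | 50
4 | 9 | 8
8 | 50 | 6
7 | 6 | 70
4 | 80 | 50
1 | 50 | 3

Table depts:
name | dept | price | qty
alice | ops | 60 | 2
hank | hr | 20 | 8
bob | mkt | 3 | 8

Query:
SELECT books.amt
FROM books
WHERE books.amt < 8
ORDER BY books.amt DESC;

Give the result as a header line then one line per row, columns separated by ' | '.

== RESULT ==
books.amt
6
3

Derivation:
After WHERE (2 rows):
books.id | books.qty | books.amt
8 | 50 | 6
1 | 50 | 3
After SELECT (2 rows):
books.amt
6
3
After ORDER BY (2 rows):
books.amt
6
3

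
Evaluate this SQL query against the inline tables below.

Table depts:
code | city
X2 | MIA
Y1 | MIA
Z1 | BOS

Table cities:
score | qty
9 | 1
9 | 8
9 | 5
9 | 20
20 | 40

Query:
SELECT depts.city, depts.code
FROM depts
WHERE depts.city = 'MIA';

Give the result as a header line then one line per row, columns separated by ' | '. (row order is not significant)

After WHERE (2 rows):
depts.code | depts.city
X2 | MIA
Y1 | MIA
After SELECT (2 rows):
depts.city | depts.code
MIA | X2
MIA | Y1

== RESULT ==
depts.city | depts.code
MIA | X2
MIA | Y1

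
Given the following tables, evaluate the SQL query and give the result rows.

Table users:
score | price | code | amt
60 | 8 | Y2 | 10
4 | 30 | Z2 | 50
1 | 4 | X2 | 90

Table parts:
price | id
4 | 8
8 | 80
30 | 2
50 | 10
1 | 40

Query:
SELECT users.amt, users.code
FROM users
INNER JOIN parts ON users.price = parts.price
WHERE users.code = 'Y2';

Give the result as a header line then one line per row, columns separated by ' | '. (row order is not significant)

== RESULT ==
users.amt | users.code
10 | Y2

Derivation:
After JOIN parts (3 rows):
users.score | users.price | users.code | users.amt | parts.price | parts.id
60 | 8 | Y2 | 10 | 8 | 80
4 | 30 | Z2 | 50 | 30 | 2
1 | 4 | X2 | 90 | 4 | 8
After WHERE (1 rows):
users.score | users.price | users.code | users.amt | parts.price | parts.id
60 | 8 | Y2 | 10 | 8 | 80
After SELECT (1 rows):
users.amt | users.code
10 | Y2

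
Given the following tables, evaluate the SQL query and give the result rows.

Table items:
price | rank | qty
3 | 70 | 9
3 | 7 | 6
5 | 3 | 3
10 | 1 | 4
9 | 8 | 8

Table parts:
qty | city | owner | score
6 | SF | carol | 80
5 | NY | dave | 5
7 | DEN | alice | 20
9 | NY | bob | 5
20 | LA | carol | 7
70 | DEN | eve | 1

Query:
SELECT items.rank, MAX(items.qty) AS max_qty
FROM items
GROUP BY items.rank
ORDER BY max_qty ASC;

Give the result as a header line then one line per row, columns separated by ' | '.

After GROUP BY (5 rows):
items.rank | max_qty
70 | 9
7 | 6
3 | 3
1 | 4
8 | 8
After ORDER BY (5 rows):
items.rank | max_qty
3 | 3
1 | 4
7 | 6
8 | 8
70 | 9

== RESULT ==
items.rank | max_qty
3 | 3
1 | 4
7 | 6
8 | 8
70 | 9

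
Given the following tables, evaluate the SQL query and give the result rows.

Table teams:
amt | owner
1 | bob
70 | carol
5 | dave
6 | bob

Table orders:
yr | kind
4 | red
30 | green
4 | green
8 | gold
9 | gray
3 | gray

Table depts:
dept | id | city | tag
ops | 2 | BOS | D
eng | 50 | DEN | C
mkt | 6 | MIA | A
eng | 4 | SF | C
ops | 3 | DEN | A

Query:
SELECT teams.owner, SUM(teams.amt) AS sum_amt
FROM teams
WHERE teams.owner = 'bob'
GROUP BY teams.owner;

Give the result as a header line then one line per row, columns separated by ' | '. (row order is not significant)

== RESULT ==
teams.owner | sum_amt
bob | 7

Derivation:
After WHERE (2 rows):
teams.amt | teams.owner
1 | bob
6 | bob
After GROUP BY (1 rows):
teams.owner | sum_amt
bob | 7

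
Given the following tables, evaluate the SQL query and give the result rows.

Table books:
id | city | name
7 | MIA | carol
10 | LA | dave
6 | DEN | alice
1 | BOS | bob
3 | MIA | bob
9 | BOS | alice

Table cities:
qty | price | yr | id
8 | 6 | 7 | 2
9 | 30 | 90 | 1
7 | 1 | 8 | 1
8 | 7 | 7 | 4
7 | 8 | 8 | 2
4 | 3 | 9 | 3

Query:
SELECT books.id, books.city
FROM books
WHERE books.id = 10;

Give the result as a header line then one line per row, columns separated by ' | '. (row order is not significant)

== RESULT ==
books.id | books.city
10 | LA

Derivation:
After WHERE (1 rows):
books.id | books.city | books.name
10 | LA | dave
After SELECT (1 rows):
books.id | books.city
10 | LA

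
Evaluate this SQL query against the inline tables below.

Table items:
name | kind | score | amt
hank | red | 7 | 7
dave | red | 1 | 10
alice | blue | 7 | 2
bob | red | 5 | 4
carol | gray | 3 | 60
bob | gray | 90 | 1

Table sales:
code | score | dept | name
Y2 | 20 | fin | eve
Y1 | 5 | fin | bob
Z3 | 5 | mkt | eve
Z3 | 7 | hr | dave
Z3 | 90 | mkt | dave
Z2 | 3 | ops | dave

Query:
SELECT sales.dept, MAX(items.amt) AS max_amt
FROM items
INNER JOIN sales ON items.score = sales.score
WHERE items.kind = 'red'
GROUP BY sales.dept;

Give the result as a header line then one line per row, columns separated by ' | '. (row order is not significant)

After JOIN sales (6 rows):
items.name | items.kind | items.score | items.amt | sales.code | sales.score | sales.dept | sales.name
hank | red | 7 | 7 | Z3 | 7 | hr | dave
alice | blue | 7 | 2 | Z3 | 7 | hr | dave
bob | red | 5 | 4 | Y1 | 5 | fin | bob
bob | red | 5 | 4 | Z3 | 5 | mkt | eve
carol | gray | 3 | 60 | Z2 | 3 | ops | dave
bob | gray | 90 | 1 | Z3 | 90 | mkt | dave
After WHERE (3 rows):
items.name | items.kind | items.score | items.amt | sales.code | sales.score | sales.dept | sales.name
hank | red | 7 | 7 | Z3 | 7 | hr | dave
bob | red | 5 | 4 | Y1 | 5 | fin | bob
bob | red | 5 | 4 | Z3 | 5 | mkt | eve
After GROUP BY (3 rows):
sales.dept | max_amt
hr | 7
fin | 4
mkt | 4

== RESULT ==
sales.dept | max_amt
hr | 7
fin | 4
mkt | 4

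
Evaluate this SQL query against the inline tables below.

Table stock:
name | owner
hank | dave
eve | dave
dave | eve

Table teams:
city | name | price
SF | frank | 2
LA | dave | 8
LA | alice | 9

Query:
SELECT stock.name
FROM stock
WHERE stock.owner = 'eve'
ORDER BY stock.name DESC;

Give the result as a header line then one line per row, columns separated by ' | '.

After WHERE (1 rows):
stock.name | stock.owner
dave | eve
After SELECT (1 rows):
stock.name
dave
After ORDER BY (1 rows):
stock.name
dave

== RESULT ==
stock.name
dave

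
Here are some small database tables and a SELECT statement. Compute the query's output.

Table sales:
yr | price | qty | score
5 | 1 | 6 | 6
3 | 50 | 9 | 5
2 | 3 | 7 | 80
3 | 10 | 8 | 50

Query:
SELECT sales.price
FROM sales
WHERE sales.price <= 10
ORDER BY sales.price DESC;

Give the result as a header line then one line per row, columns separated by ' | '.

After WHERE (3 rows):
sales.yr | sales.price | sales.qty | sales.score
5 | 1 | 6 | 6
2 | 3 | 7 | 80
3 | 10 | 8 | 50
After SELECT (3 rows):
sales.price
1
3
10
After ORDER BY (3 rows):
sales.price
10
3
1

== RESULT ==
sales.price
10
3
1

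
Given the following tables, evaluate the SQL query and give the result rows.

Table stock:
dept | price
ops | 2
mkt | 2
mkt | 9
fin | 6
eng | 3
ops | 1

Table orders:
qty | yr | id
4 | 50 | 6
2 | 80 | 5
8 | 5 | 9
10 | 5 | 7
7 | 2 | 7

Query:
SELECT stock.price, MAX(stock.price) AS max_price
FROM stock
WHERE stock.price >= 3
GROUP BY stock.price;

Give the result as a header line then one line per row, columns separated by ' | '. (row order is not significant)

After WHERE (3 rows):
stock.dept | stock.price
mkt | 9
fin | 6
eng | 3
After GROUP BY (3 rows):
stock.price | max_price
9 | 9
6 | 6
3 | 3

== RESULT ==
stock.price | max_price
9 | 9
6 | 6
3 | 3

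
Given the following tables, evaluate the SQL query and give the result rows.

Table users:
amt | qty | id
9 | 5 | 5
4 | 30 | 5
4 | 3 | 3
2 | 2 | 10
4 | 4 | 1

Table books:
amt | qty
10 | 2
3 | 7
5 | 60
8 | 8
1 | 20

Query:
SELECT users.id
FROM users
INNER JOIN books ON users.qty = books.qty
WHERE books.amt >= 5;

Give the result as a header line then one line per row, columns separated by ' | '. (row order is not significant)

After JOIN books (1 rows):
users.amt | users.qty | users.id | books.amt | books.qty
2 | 2 | 10 | 10 | 2
After WHERE (1 rows):
users.amt | users.qty | users.id | books.amt | books.qty
2 | 2 | 10 | 10 | 2
After SELECT (1 rows):
users.id
10

== RESULT ==
users.id
10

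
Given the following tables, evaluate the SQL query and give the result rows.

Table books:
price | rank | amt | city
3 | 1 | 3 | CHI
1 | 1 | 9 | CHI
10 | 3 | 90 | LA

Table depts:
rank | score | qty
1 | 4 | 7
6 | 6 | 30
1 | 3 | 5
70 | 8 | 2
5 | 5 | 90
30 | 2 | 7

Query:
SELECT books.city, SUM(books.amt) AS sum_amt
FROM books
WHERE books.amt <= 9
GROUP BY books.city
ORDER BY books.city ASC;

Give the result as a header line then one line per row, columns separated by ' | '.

== RESULT ==
books.city | sum_amt
CHI | 12

Derivation:
After WHERE (2 rows):
books.price | books.rank | books.amt | books.city
3 | 1 | 3 | CHI
1 | 1 | 9 | CHI
After GROUP BY (1 rows):
books.city | sum_amt
CHI | 12
After ORDER BY (1 rows):
books.city | sum_amt
CHI | 12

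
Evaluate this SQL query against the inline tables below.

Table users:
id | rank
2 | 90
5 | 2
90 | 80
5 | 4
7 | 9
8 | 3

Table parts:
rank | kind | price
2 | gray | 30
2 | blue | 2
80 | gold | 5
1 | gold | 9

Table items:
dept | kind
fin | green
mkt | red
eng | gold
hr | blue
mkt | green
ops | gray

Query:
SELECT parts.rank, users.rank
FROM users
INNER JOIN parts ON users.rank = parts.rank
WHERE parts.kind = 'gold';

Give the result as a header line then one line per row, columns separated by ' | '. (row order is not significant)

== RESULT ==
parts.rank | users.rank
80 | 80

Derivation:
After JOIN parts (3 rows):
users.id | users.rank | parts.rank | parts.kind | parts.price
5 | 2 | 2 | gray | 30
5 | 2 | 2 | blue | 2
90 | 80 | 80 | gold | 5
After WHERE (1 rows):
users.id | users.rank | parts.rank | parts.kind | parts.price
90 | 80 | 80 | gold | 5
After SELECT (1 rows):
parts.rank | users.rank
80 | 80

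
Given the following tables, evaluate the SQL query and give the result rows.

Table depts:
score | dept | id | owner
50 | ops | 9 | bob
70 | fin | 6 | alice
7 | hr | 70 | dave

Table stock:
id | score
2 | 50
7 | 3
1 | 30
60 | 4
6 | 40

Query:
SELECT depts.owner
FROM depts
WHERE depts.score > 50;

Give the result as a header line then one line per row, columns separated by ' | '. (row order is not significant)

== RESULT ==
depts.owner
alice

Derivation:
After WHERE (1 rows):
depts.score | depts.dept | depts.id | depts.owner
70 | fin | 6 | alice
After SELECT (1 rows):
depts.owner
alice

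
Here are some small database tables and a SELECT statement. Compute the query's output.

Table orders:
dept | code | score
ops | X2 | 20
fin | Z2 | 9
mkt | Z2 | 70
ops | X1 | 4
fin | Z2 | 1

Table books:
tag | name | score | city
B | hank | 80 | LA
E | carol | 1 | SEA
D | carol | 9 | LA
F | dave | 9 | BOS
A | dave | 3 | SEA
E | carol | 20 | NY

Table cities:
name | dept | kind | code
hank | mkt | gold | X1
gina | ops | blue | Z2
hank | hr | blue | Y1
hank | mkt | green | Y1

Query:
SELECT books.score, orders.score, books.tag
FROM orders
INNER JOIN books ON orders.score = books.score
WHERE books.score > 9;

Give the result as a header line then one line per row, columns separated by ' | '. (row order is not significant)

== RESULT ==
books.score | orders.score | books.tag
20 | 20 | E

Derivation:
After JOIN books (4 rows):
orders.dept | orders.code | orders.score | books.tag | books.name | books.score | books.city
ops | X2 | 20 | E | carol | 20 | NY
fin | Z2 | 9 | D | carol | 9 | LA
fin | Z2 | 9 | F | dave | 9 | BOS
fin | Z2 | 1 | E | carol | 1 | SEA
After WHERE (1 rows):
orders.dept | orders.code | orders.score | books.tag | books.name | books.score | books.city
ops | X2 | 20 | E | carol | 20 | NY
After SELECT (1 rows):
books.score | orders.score | books.tag
20 | 20 | E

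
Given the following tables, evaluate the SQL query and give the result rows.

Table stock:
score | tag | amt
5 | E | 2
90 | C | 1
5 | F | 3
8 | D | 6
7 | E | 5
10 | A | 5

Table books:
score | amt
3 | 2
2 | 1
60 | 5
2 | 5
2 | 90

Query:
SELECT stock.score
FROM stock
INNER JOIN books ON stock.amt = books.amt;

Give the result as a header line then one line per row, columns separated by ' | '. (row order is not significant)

== RESULT ==
stock.score
5
90
7
7
10
10

Derivation:
After JOIN books (6 rows):
stock.score | stock.tag | stock.amt | books.score | books.amt
5 | E | 2 | 3 | 2
90 | C | 1 | 2 | 1
7 | E | 5 | 60 | 5
7 | E | 5 | 2 | 5
10 | A | 5 | 60 | 5
10 | A | 5 | 2 | 5
After SELECT (6 rows):
stock.score
5
90
7
7
10
10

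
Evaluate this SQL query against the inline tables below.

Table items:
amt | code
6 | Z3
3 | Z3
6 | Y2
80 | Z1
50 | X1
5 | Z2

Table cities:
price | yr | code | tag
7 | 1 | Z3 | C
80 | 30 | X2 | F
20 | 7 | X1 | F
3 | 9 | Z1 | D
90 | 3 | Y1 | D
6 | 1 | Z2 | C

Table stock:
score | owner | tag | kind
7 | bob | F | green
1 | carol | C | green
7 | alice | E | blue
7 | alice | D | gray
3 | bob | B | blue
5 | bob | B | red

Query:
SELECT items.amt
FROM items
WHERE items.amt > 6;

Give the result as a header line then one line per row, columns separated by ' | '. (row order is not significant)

== RESULT ==
items.amt
80
50

Derivation:
After WHERE (2 rows):
items.amt | items.code
80 | Z1
50 | X1
After SELECT (2 rows):
items.amt
80
50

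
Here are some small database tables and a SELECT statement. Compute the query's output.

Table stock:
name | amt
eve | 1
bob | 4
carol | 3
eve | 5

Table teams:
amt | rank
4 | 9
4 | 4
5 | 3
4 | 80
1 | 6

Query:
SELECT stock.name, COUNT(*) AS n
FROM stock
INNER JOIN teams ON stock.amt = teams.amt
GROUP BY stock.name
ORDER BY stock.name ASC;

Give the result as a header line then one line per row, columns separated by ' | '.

After JOIN teams (5 rows):
stock.name | stock.amt | teams.amt | teams.rank
eve | 1 | 1 | 6
bob | 4 | 4 | 9
bob | 4 | 4 | 4
bob | 4 | 4 | 80
eve | 5 | 5 | 3
After GROUP BY (2 rows):
stock.name | n
eve | 2
bob | 3
After ORDER BY (2 rows):
stock.name | n
bob | 3
eve | 2

== RESULT ==
stock.name | n
bob | 3
eve | 2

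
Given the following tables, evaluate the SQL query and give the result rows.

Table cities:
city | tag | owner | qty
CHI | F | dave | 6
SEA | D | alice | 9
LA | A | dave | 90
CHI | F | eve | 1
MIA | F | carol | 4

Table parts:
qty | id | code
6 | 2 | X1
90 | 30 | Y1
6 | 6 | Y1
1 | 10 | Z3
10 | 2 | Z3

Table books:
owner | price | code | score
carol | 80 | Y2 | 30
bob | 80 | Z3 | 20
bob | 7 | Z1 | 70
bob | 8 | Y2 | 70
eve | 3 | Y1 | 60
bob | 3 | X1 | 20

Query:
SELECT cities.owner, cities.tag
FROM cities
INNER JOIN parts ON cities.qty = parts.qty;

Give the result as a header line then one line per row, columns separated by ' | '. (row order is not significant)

After JOIN parts (4 rows):
cities.city | cities.tag | cities.owner | cities.qty | parts.qty | parts.id | parts.code
CHI | F | dave | 6 | 6 | 2 | X1
CHI | F | dave | 6 | 6 | 6 | Y1
LA | A | dave | 90 | 90 | 30 | Y1
CHI | F | eve | 1 | 1 | 10 | Z3
After SELECT (4 rows):
cities.owner | cities.tag
dave | F
dave | F
dave | A
eve | F

== RESULT ==
cities.owner | cities.tag
dave | F
dave | F
dave | A
eve | F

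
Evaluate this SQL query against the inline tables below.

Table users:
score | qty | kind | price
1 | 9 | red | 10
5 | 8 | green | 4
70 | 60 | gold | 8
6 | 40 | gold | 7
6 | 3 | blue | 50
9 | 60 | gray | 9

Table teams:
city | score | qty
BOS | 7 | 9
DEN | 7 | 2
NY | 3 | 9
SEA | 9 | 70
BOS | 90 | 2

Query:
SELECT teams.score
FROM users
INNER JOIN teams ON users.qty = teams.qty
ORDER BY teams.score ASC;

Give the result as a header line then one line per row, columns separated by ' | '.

After JOIN teams (2 rows):
users.score | users.qty | users.kind | users.price | teams.city | teams.score | teams.qty
1 | 9 | red | 10 | BOS | 7 | 9
1 | 9 | red | 10 | NY | 3 | 9
After SELECT (2 rows):
teams.score
7
3
After ORDER BY (2 rows):
teams.score
3
7

== RESULT ==
teams.score
3
7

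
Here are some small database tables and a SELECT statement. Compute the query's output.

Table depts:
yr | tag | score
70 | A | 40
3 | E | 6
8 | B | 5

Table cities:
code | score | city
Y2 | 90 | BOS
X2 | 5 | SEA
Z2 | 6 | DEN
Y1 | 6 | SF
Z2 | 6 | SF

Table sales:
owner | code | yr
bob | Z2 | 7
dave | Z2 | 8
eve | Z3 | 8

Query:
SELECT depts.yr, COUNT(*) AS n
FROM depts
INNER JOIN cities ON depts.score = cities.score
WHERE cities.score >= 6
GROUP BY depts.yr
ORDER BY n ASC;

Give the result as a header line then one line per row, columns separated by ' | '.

== RESULT ==
depts.yr | n
3 | 3

Derivation:
After JOIN cities (4 rows):
depts.yr | depts.tag | depts.score | cities.code | cities.score | cities.city
3 | E | 6 | Z2 | 6 | DEN
3 | E | 6 | Y1 | 6 | SF
3 | E | 6 | Z2 | 6 | SF
8 | B | 5 | X2 | 5 | SEA
After WHERE (3 rows):
depts.yr | depts.tag | depts.score | cities.code | cities.score | cities.city
3 | E | 6 | Z2 | 6 | DEN
3 | E | 6 | Y1 | 6 | SF
3 | E | 6 | Z2 | 6 | SF
After GROUP BY (1 rows):
depts.yr | n
3 | 3
After ORDER BY (1 rows):
depts.yr | n
3 | 3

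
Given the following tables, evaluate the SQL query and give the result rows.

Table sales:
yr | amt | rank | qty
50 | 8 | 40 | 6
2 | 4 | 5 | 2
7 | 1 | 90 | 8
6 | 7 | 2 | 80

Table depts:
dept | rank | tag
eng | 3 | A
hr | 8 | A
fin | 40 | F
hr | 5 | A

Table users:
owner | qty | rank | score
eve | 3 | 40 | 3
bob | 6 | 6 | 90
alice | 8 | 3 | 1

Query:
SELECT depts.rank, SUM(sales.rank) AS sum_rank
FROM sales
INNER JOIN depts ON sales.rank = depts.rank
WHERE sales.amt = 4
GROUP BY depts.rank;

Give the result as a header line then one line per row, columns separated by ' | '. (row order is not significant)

After JOIN depts (2 rows):
sales.yr | sales.amt | sales.rank | sales.qty | depts.dept | depts.rank | depts.tag
50 | 8 | 40 | 6 | fin | 40 | F
2 | 4 | 5 | 2 | hr | 5 | A
After WHERE (1 rows):
sales.yr | sales.amt | sales.rank | sales.qty | depts.dept | depts.rank | depts.tag
2 | 4 | 5 | 2 | hr | 5 | A
After GROUP BY (1 rows):
depts.rank | sum_rank
5 | 5

== RESULT ==
depts.rank | sum_rank
5 | 5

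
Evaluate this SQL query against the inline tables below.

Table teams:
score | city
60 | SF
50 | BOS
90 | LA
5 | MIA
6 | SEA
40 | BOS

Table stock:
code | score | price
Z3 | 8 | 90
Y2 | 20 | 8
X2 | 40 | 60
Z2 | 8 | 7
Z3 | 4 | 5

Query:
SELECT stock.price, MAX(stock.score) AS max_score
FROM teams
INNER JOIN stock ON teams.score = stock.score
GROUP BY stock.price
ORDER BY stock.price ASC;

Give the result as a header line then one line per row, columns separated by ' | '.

After JOIN stock (1 rows):
teams.score | teams.city | stock.code | stock.score | stock.price
40 | BOS | X2 | 40 | 60
After GROUP BY (1 rows):
stock.price | max_score
60 | 40
After ORDER BY (1 rows):
stock.price | max_score
60 | 40

== RESULT ==
stock.price | max_score
60 | 40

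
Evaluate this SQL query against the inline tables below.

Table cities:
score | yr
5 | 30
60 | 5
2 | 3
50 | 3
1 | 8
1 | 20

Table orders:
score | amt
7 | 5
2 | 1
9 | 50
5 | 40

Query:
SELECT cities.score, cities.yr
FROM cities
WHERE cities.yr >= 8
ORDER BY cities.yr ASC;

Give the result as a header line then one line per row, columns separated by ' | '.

== RESULT ==
cities.score | cities.yr
1 | 8
1 | 20
5 | 30

Derivation:
After WHERE (3 rows):
cities.score | cities.yr
5 | 30
1 | 8
1 | 20
After SELECT (3 rows):
cities.score | cities.yr
5 | 30
1 | 8
1 | 20
After ORDER BY (3 rows):
cities.score | cities.yr
1 | 8
1 | 20
5 | 30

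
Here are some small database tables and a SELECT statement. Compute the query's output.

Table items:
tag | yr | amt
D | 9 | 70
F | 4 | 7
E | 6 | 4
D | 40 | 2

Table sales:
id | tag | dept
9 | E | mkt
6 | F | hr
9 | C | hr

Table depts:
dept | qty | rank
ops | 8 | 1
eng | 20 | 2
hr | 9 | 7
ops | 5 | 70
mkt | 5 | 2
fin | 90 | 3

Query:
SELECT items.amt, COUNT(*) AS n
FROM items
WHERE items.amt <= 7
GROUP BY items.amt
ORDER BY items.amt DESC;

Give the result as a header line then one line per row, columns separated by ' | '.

== RESULT ==
items.amt | n
7 | 1
4 | 1
2 | 1

Derivation:
After WHERE (3 rows):
items.tag | items.yr | items.amt
F | 4 | 7
E | 6 | 4
D | 40 | 2
After GROUP BY (3 rows):
items.amt | n
7 | 1
4 | 1
2 | 1
After ORDER BY (3 rows):
items.amt | n
7 | 1
4 | 1
2 | 1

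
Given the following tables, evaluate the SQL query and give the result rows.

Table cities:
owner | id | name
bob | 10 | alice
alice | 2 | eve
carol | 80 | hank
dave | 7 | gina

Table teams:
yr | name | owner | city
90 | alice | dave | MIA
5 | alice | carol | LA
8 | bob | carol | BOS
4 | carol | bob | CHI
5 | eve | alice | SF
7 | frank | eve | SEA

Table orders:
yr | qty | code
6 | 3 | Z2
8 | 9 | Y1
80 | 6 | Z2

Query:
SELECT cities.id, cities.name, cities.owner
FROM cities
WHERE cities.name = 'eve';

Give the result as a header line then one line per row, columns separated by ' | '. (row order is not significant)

== RESULT ==
cities.id | cities.name | cities.owner
2 | eve | alice

Derivation:
After WHERE (1 rows):
cities.owner | cities.id | cities.name
alice | 2 | eve
After SELECT (1 rows):
cities.id | cities.name | cities.owner
2 | eve | alice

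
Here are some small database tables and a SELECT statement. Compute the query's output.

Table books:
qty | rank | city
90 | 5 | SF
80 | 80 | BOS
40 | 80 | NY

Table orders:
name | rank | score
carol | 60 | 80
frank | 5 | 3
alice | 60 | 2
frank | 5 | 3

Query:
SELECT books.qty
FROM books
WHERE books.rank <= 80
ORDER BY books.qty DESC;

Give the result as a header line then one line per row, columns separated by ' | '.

After WHERE (3 rows):
books.qty | books.rank | books.city
90 | 5 | SF
80 | 80 | BOS
40 | 80 | NY
After SELECT (3 rows):
books.qty
90
80
40
After ORDER BY (3 rows):
books.qty
90
80
40

== RESULT ==
books.qty
90
80
40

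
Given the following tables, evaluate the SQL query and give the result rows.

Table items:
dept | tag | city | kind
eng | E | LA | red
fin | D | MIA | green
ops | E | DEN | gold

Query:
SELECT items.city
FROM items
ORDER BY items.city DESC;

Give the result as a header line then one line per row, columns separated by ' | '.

After SELECT (3 rows):
items.city
LA
MIA
DEN
After ORDER BY (3 rows):
items.city
MIA
LA
DEN

== RESULT ==
items.city
MIA
LA
DEN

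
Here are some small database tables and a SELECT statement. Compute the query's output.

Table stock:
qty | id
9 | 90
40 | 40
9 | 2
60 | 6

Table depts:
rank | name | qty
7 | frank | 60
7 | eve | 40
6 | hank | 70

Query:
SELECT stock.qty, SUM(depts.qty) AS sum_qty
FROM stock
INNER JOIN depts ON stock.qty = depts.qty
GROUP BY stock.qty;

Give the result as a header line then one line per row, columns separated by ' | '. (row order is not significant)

After JOIN depts (2 rows):
stock.qty | stock.id | depts.rank | depts.name | depts.qty
40 | 40 | 7 | eve | 40
60 | 6 | 7 | frank | 60
After GROUP BY (2 rows):
stock.qty | sum_qty
40 | 40
60 | 60

== RESULT ==
stock.qty | sum_qty
40 | 40
60 | 60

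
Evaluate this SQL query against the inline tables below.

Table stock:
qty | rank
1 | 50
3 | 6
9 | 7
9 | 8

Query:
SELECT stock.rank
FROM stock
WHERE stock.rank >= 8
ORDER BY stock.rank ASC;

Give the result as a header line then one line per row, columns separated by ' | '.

== RESULT ==
stock.rank
8
50

Derivation:
After WHERE (2 rows):
stock.qty | stock.rank
1 | 50
9 | 8
After SELECT (2 rows):
stock.rank
50
8
After ORDER BY (2 rows):
stock.rank
8
50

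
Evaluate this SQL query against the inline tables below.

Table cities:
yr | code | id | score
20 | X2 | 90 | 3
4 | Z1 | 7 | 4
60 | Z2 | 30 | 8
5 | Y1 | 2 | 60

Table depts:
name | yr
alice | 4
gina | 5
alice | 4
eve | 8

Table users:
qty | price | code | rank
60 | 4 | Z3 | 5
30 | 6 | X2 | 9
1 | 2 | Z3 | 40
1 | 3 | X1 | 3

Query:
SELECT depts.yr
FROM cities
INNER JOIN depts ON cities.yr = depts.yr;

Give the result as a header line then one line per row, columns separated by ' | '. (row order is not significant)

== RESULT ==
depts.yr
4
4
5

Derivation:
After JOIN depts (3 rows):
cities.yr | cities.code | cities.id | cities.score | depts.name | depts.yr
4 | Z1 | 7 | 4 | alice | 4
4 | Z1 | 7 | 4 | alice | 4
5 | Y1 | 2 | 60 | gina | 5
After SELECT (3 rows):
depts.yr
4
4
5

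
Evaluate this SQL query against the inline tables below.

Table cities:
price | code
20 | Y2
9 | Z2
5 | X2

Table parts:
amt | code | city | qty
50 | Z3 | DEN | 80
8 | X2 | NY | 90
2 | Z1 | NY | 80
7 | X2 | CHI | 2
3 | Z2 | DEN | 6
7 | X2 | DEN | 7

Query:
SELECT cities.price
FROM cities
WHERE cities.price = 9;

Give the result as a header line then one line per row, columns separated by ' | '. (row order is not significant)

== RESULT ==
cities.price
9

Derivation:
After WHERE (1 rows):
cities.price | cities.code
9 | Z2
After SELECT (1 rows):
cities.price
9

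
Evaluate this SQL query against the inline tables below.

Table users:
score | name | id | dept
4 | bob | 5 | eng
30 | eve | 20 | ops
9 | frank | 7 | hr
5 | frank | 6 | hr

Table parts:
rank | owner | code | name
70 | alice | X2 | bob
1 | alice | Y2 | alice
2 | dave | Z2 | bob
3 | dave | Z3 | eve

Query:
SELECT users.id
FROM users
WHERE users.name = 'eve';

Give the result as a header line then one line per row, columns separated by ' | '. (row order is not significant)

== RESULT ==
users.id
20

Derivation:
After WHERE (1 rows):
users.score | users.name | users.id | users.dept
30 | eve | 20 | ops
After SELECT (1 rows):
users.id
20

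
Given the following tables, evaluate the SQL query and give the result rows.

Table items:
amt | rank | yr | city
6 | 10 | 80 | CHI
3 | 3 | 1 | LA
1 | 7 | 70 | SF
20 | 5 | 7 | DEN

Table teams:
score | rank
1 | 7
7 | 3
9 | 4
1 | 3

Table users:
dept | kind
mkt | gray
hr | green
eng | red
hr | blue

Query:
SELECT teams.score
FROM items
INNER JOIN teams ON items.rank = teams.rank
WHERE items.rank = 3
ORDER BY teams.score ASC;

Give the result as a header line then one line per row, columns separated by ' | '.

== RESULT ==
teams.score
1
7

Derivation:
After JOIN teams (3 rows):
items.amt | items.rank | items.yr | items.city | teams.score | teams.rank
3 | 3 | 1 | LA | 7 | 3
3 | 3 | 1 | LA | 1 | 3
1 | 7 | 70 | SF | 1 | 7
After WHERE (2 rows):
items.amt | items.rank | items.yr | items.city | teams.score | teams.rank
3 | 3 | 1 | LA | 7 | 3
3 | 3 | 1 | LA | 1 | 3
After SELECT (2 rows):
teams.score
7
1
After ORDER BY (2 rows):
teams.score
1
7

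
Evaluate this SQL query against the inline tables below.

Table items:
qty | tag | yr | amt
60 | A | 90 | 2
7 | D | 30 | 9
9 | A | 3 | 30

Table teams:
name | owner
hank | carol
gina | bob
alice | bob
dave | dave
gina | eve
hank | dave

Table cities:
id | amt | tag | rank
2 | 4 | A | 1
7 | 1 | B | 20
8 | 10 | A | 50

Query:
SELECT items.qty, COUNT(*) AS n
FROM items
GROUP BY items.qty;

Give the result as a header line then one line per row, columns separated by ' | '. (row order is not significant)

== RESULT ==
items.qty | n
60 | 1
7 | 1
9 | 1

Derivation:
After GROUP BY (3 rows):
items.qty | n
60 | 1
7 | 1
9 | 1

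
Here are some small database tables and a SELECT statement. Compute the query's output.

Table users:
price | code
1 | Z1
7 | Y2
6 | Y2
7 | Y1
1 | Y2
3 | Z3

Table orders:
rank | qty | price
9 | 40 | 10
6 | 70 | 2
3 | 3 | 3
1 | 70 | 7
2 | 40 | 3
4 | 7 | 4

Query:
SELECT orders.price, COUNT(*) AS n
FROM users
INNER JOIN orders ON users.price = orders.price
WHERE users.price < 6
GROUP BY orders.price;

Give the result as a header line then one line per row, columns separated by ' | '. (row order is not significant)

== RESULT ==
orders.price | n
3 | 2

Derivation:
After JOIN orders (4 rows):
users.price | users.code | orders.rank | orders.qty | orders.price
7 | Y2 | 1 | 70 | 7
7 | Y1 | 1 | 70 | 7
3 | Z3 | 3 | 3 | 3
3 | Z3 | 2 | 40 | 3
After WHERE (2 rows):
users.price | users.code | orders.rank | orders.qty | orders.price
3 | Z3 | 3 | 3 | 3
3 | Z3 | 2 | 40 | 3
After GROUP BY (1 rows):
orders.price | n
3 | 2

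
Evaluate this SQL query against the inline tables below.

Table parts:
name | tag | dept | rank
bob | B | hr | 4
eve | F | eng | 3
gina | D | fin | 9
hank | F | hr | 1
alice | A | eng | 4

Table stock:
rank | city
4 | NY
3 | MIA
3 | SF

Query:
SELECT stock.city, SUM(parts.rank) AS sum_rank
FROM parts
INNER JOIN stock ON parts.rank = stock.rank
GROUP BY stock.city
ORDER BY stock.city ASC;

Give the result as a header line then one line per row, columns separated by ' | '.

After JOIN stock (4 rows):
parts.name | parts.tag | parts.dept | parts.rank | stock.rank | stock.city
bob | B | hr | 4 | 4 | NY
eve | F | eng | 3 | 3 | MIA
eve | F | eng | 3 | 3 | SF
alice | A | eng | 4 | 4 | NY
After GROUP BY (3 rows):
stock.city | sum_rank
NY | 8
MIA | 3
SF | 3
After ORDER BY (3 rows):
stock.city | sum_rank
MIA | 3
NY | 8
SF | 3

== RESULT ==
stock.city | sum_rank
MIA | 3
NY | 8
SF | 3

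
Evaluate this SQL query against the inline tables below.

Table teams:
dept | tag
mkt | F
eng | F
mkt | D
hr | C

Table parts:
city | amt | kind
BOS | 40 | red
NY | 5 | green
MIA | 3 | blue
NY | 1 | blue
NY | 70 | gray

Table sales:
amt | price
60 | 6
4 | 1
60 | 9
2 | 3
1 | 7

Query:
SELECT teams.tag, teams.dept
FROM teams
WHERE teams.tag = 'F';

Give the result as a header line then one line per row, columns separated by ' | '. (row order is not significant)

== RESULT ==
teams.tag | teams.dept
F | mkt
F | eng

Derivation:
After WHERE (2 rows):
teams.dept | teams.tag
mkt | F
eng | F
After SELECT (2 rows):
teams.tag | teams.dept
F | mkt
F | eng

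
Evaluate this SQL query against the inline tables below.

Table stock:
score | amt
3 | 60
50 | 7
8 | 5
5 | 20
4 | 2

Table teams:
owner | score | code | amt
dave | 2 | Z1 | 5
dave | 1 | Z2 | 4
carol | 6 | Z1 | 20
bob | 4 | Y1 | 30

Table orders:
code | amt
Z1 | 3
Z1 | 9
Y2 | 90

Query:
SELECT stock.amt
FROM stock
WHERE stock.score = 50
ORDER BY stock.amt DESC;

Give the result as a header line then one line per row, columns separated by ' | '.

After WHERE (1 rows):
stock.score | stock.amt
50 | 7
After SELECT (1 rows):
stock.amt
7
After ORDER BY (1 rows):
stock.amt
7

== RESULT ==
stock.amt
7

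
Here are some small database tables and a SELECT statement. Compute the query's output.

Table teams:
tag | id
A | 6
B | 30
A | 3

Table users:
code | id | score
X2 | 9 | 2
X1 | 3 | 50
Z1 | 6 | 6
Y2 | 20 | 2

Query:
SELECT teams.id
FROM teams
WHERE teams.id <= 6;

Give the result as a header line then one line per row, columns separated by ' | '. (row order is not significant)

After WHERE (2 rows):
teams.tag | teams.id
A | 6
A | 3
After SELECT (2 rows):
teams.id
6
3

== RESULT ==
teams.id
6
3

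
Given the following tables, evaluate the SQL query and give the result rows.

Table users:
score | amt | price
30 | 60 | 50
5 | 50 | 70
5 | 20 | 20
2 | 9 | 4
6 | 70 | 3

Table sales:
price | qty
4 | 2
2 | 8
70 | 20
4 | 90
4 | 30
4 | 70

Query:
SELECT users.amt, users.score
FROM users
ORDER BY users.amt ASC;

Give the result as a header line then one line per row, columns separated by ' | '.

After SELECT (5 rows):
users.amt | users.score
60 | 30
50 | 5
20 | 5
9 | 2
70 | 6
After ORDER BY (5 rows):
users.amt | users.score
9 | 2
20 | 5
50 | 5
60 | 30
70 | 6

== RESULT ==
users.amt | users.score
9 | 2
20 | 5
50 | 5
60 | 30
70 | 6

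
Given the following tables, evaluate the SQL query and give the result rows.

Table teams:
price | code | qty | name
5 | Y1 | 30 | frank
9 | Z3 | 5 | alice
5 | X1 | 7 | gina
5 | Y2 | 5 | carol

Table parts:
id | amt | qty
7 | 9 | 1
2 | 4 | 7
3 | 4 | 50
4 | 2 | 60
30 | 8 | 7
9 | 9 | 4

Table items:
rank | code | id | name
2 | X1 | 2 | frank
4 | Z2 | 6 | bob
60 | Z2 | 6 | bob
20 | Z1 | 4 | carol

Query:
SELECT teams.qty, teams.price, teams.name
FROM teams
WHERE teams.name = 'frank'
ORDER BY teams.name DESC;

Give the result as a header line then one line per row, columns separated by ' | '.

After WHERE (1 rows):
teams.price | teams.code | teams.qty | teams.name
5 | Y1 | 30 | frank
After SELECT (1 rows):
teams.qty | teams.price | teams.name
30 | 5 | frank
After ORDER BY (1 rows):
teams.qty | teams.price | teams.name
30 | 5 | frank

== RESULT ==
teams.qty | teams.price | teams.name
30 | 5 | frank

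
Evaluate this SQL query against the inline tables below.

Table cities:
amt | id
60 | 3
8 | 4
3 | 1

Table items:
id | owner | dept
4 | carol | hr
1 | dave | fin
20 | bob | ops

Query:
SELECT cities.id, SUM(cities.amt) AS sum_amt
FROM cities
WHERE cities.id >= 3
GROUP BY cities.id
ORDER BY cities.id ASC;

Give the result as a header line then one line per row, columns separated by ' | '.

== RESULT ==
cities.id | sum_amt
3 | 60
4 | 8

Derivation:
After WHERE (2 rows):
cities.amt | cities.id
60 | 3
8 | 4
After GROUP BY (2 rows):
cities.id | sum_amt
3 | 60
4 | 8
After ORDER BY (2 rows):
cities.id | sum_amt
3 | 60
4 | 8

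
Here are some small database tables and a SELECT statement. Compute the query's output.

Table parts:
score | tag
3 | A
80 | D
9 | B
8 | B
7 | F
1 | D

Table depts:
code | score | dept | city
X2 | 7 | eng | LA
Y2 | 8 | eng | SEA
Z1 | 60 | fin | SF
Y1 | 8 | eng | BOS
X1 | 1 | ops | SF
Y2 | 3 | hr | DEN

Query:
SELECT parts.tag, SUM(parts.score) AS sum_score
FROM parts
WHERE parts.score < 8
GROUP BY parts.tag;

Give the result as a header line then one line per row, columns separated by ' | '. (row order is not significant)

After WHERE (3 rows):
parts.score | parts.tag
3 | A
7 | F
1 | D
After GROUP BY (3 rows):
parts.tag | sum_score
A | 3
F | 7
D | 1

== RESULT ==
parts.tag | sum_score
A | 3
F | 7
D | 1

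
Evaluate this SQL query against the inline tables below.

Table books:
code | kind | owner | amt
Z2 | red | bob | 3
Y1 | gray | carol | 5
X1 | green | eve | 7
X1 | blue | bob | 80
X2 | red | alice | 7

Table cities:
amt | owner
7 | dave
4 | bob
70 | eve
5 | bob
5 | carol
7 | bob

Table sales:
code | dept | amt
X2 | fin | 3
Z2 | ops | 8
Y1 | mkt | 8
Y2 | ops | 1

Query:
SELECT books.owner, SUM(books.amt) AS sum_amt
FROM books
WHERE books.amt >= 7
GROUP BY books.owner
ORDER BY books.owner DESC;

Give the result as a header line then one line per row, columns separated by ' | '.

== RESULT ==
books.owner | sum_amt
eve | 7
bob | 80
alice | 7

Derivation:
After WHERE (3 rows):
books.code | books.kind | books.owner | books.amt
X1 | green | eve | 7
X1 | blue | bob | 80
X2 | red | alice | 7
After GROUP BY (3 rows):
books.owner | sum_amt
eve | 7
bob | 80
alice | 7
After ORDER BY (3 rows):
books.owner | sum_amt
eve | 7
bob | 80
alice | 7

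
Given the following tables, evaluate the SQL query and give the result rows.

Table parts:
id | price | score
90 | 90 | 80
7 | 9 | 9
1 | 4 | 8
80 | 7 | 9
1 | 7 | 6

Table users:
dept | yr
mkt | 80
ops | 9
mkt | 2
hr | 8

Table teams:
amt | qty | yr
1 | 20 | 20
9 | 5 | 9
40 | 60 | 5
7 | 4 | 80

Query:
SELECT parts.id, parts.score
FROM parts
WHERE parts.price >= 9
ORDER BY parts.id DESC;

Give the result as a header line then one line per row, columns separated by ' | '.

After WHERE (2 rows):
parts.id | parts.price | parts.score
90 | 90 | 80
7 | 9 | 9
After SELECT (2 rows):
parts.id | parts.score
90 | 80
7 | 9
After ORDER BY (2 rows):
parts.id | parts.score
90 | 80
7 | 9

== RESULT ==
parts.id | parts.score
90 | 80
7 | 9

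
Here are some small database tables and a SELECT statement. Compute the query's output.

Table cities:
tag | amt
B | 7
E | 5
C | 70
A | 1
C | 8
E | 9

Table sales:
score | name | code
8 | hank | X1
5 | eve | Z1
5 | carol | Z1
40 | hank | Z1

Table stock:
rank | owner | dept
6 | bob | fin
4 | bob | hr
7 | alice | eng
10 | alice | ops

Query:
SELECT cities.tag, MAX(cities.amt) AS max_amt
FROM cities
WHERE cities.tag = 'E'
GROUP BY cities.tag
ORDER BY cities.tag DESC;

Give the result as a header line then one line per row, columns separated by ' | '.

After WHERE (2 rows):
cities.tag | cities.amt
E | 5
E | 9
After GROUP BY (1 rows):
cities.tag | max_amt
E | 9
After ORDER BY (1 rows):
cities.tag | max_amt
E | 9

== RESULT ==
cities.tag | max_amt
E | 9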